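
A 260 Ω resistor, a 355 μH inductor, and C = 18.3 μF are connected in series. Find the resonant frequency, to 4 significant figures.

1.975 kHz

ω₀ = 1/√(LC) = 1/√(0.000355 × 1.83e-05) = 12410 rad/s
f₀ = ω₀/(2π) = 1.975 kHz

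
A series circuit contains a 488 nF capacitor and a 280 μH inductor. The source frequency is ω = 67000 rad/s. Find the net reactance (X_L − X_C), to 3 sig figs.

-11.8 Ω

X_L = ωL = 18.8 Ω
X_C = 1/(ωC) = 30.6 Ω
X = 18.8 − 30.6 = -11.8 Ω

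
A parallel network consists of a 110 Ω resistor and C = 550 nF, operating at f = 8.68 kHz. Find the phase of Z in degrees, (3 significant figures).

ω = 2πf = 54540 rad/s
X_C = 1/(ωC) = 33.3 Ω
Parallel: admittances add. Y = 1/R + jωC
Y = (0.00909 + j0.0300) S
|Y| = 0.0313 S → |Z| = 1/|Y| = 31.9 Ω, ∠Z = −∠Y = -73.1°

-73.1°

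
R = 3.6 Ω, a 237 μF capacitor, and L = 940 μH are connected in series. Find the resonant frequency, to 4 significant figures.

ω₀ = 1/√(LC) = 1/√(0.00094 × 0.000237) = 2119 rad/s
f₀ = ω₀/(2π) = 337.2 Hz

337.2 Hz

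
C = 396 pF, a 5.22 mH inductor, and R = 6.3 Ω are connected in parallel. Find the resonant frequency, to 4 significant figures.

110.7 kHz

ω₀ = 1/√(LC) = 1/√(0.00522 × 3.96e-10) = 695500 rad/s
f₀ = ω₀/(2π) = 110.7 kHz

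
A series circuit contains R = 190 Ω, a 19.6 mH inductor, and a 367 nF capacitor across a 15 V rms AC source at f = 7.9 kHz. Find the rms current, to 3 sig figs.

16.0 mA

ω = 2πf = 49640 rad/s
X_L = ωL = 973 Ω
X_C = 1/(ωC) = 54.9 Ω
Net reactance X = X_L − X_C = 918 Ω
Z = 190 + j918 Ω
|Z| = √(190² + 918²) = 937 Ω
I = V/|Z| = 15/937 = 16.0 mA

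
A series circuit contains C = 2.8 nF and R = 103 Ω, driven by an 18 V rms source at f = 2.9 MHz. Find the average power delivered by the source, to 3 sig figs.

3.04 W

ω = 2πf = 1.822e+07 rad/s
X_C = 1/(ωC) = 19.6 Ω
Z = 103 − j19.6 Ω
|Z| = √(103² + 19.6²) = 105 Ω
∠Z = arctan(-19.6/103) = -10.8°
I = V/|Z| = 172 mA
P = VI cos φ = 18 × 0.172 × cos(-10.8°) = 3.04 W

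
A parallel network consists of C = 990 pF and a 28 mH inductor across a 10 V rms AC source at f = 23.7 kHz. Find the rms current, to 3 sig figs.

924 μA

ω = 2πf = 148900 rad/s
X_L = ωL = 4170 Ω
X_C = 1/(ωC) = 6780 Ω
Parallel: admittances add. Y = 1/(jωL) + jωC
Y = (0 − j9.24e-05) S
|Y| = 9.24e-05 S → |Z| = 1/|Y| = 10800 Ω, ∠Z = −∠Y = 90.0°
I = V/|Z| = 10/10800 = 924 μA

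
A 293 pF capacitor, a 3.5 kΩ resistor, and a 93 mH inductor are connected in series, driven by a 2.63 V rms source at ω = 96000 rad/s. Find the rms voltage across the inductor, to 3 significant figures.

0.874 V

X_L = ωL = 8930 Ω
X_C = 1/(ωC) = 35600 Ω
Net reactance X = X_L − X_C = -26600 Ω
Z = 3500 − j26600 Ω
|Z| = √(3500² + 26600²) = 26900 Ω
I = V/|Z| = 97.9 μA
V_L = I·|Z_L| = 9.79e-05 × 8930 = 0.874 V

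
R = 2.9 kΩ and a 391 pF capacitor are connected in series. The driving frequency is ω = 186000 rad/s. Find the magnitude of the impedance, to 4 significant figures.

X_C = 1/(ωC) = 13750 Ω
Z = 2900 − j13750 Ω
|Z| = √(2900² + 13750²) = 14050 Ω

14050 Ω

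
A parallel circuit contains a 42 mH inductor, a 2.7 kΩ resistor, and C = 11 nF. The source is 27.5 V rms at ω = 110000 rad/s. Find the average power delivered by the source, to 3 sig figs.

X_L = ωL = 4620 Ω
X_C = 1/(ωC) = 826 Ω
Parallel: admittances add. Y = 1/R + 1/(jωL) + jωC
Y = (0.000370 + j0.000994) S
|Y| = 0.00106 S → |Z| = 1/|Y| = 943 Ω, ∠Z = −∠Y = -69.6°
I = V/|Z| = 29.2 mA
P = VI cos φ = 27.5 × 0.0292 × cos(-69.6°) = 280 mW

280 mW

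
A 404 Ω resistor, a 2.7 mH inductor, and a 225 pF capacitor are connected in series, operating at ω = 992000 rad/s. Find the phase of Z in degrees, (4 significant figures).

-77.36°

X_L = ωL = 2678 Ω
X_C = 1/(ωC) = 4480 Ω
Net reactance X = X_L − X_C = -1802 Ω
Z = 404.0 − j1802 Ω
|Z| = √(404.0² + 1802²) = 1847 Ω
∠Z = arctan(-1802/404.0) = -77.36°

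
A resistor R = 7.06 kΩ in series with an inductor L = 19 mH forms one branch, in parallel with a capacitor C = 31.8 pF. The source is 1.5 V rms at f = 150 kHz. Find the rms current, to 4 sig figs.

39.69 μA

ω = 2πf = 942500 rad/s
X_L = ωL = 17910 Ω
X_C = 1/(ωC) = 33370 Ω
Branch 1 (R+jX_L): Z₁ = 7060 + j17910 Ω, |Z₁| = 19250 Ω
Branch 2 (−jX_C): Z₂ = −j33370 Ω
Parallel: Z = Z₁Z₂/(Z₁+Z₂), |Z| = 37790 Ω, ∠Z = 43.94°
I = V/|Z| = 1.5/37790 = 39.69 μA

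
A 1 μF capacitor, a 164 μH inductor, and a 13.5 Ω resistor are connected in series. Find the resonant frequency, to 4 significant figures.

12.43 kHz

ω₀ = 1/√(LC) = 1/√(0.000164 × 1e-06) = 78090 rad/s
f₀ = ω₀/(2π) = 12.43 kHz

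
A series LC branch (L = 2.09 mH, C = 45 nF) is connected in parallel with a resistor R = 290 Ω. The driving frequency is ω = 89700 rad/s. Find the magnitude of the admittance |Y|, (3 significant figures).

16.9 mS

X_L = ωL = 187 Ω
X_C = 1/(ωC) = 248 Ω
Branch 1: Z₁ = R = 290 Ω
Branch 2 (series LC): Z₂ = j(X_L − X_C) = −j60.3 Ω
Parallel: Z = Z₁Z₂/(Z₁+Z₂), |Z| = 59.0 Ω, ∠Z = -78.3°
|Y| = 1/|Z| = 16.9 mS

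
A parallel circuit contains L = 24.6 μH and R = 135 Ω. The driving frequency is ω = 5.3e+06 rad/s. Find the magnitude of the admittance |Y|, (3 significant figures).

10.7 mS

X_L = ωL = 130 Ω
Parallel: admittances add. Y = 1/R + 1/(jωL)
Y = (0.00741 − j0.00767) S
|Y| = 0.0107 S → |Z| = 1/|Y| = 93.8 Ω, ∠Z = −∠Y = 46.0°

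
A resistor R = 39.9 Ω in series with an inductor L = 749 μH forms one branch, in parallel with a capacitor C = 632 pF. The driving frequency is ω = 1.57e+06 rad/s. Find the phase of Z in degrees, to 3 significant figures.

-78.6°

X_L = ωL = 1180 Ω
X_C = 1/(ωC) = 1010 Ω
Branch 1 (R+jX_L): Z₁ = 39.9 + j1180 Ω, |Z₁| = 1180 Ω
Branch 2 (−jX_C): Z₂ = −j1010 Ω
Parallel: Z = Z₁Z₂/(Z₁+Z₂), |Z| = 6860 Ω, ∠Z = -78.6°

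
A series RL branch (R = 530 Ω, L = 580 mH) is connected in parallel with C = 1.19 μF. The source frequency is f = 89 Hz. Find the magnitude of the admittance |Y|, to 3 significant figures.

ω = 2πf = 559.2 rad/s
X_L = ωL = 324 Ω
X_C = 1/(ωC) = 1500 Ω
Branch 1 (R+jX_L): Z₁ = 530 + j324 Ω, |Z₁| = 621 Ω
Branch 2 (−jX_C): Z₂ = −j1500 Ω
Parallel: Z = Z₁Z₂/(Z₁+Z₂), |Z| = 723 Ω, ∠Z = 7.25°
|Y| = 1/|Z| = 1.38 mS

1.38 mS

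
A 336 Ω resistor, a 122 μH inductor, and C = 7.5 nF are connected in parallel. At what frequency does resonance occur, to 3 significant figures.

166 kHz

ω₀ = 1/√(LC) = 1/√(0.000122 × 7.5e-09) = 1.045e+06 rad/s
f₀ = ω₀/(2π) = 166 kHz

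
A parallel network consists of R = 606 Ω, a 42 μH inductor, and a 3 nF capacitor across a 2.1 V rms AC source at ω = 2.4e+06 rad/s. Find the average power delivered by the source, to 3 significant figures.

7.28 mW

X_L = ωL = 101 Ω
X_C = 1/(ωC) = 139 Ω
Parallel: admittances add. Y = 1/R + 1/(jωL) + jωC
Y = (0.00165 − j0.00272) S
|Y| = 0.00318 S → |Z| = 1/|Y| = 314 Ω, ∠Z = −∠Y = 58.8°
I = V/|Z| = 6.68 mA
P = VI cos φ = 2.1 × 0.00668 × cos(58.8°) = 7.28 mW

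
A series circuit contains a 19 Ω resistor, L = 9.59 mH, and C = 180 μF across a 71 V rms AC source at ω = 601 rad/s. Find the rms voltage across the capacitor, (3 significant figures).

X_L = ωL = 5.76 Ω
X_C = 1/(ωC) = 9.24 Ω
Net reactance X = X_L − X_C = -3.48 Ω
Z = 19.0 − j3.48 Ω
|Z| = √(19.0² + 3.48²) = 19.3 Ω
I = V/|Z| = 3.68 A
V_C = I·|Z_C| = 3.68 × 9.24 = 34.0 V

34.0 V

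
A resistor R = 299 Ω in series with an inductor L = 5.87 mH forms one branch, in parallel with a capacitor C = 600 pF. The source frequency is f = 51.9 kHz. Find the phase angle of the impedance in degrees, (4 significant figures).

75.78°

ω = 2πf = 326100 rad/s
X_L = ωL = 1914 Ω
X_C = 1/(ωC) = 5111 Ω
Branch 1 (R+jX_L): Z₁ = 299.0 + j1914 Ω, |Z₁| = 1937 Ω
Branch 2 (−jX_C): Z₂ = −j5111 Ω
Parallel: Z = Z₁Z₂/(Z₁+Z₂), |Z| = 3084 Ω, ∠Z = 75.78°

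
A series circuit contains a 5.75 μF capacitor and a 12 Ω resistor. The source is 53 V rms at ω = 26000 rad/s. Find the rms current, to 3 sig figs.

3.86 A

X_C = 1/(ωC) = 6.69 Ω
Z = 12.0 − j6.69 Ω
|Z| = √(12.0² + 6.69²) = 13.7 Ω
I = V/|Z| = 53/13.7 = 3.86 A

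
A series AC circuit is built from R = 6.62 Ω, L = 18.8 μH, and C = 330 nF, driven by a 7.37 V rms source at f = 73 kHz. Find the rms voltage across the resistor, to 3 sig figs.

ω = 2πf = 458700 rad/s
X_L = ωL = 8.62 Ω
X_C = 1/(ωC) = 6.61 Ω
Net reactance X = X_L − X_C = 2.02 Ω
Z = 6.62 + j2.02 Ω
|Z| = √(6.62² + 2.02²) = 6.92 Ω
I = V/|Z| = 1.06 A
V_R = I·|Z_R| = 1.06 × 6.62 = 7.05 V

7.05 V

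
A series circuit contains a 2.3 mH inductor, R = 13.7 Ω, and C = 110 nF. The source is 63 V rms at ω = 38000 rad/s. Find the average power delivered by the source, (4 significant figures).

2.340 W

X_L = ωL = 87.40 Ω
X_C = 1/(ωC) = 239.2 Ω
Net reactance X = X_L − X_C = -151.8 Ω
Z = 13.70 − j151.8 Ω
|Z| = √(13.70² + 151.8²) = 152.5 Ω
∠Z = arctan(-151.8/13.70) = -84.84°
I = V/|Z| = 413.2 mA
P = VI cos φ = 63 × 0.4132 × cos(-84.84°) = 2.340 W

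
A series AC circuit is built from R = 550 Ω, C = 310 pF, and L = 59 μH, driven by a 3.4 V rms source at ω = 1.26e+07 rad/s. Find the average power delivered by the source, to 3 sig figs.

11.8 mW

X_L = ωL = 743 Ω
X_C = 1/(ωC) = 256 Ω
Net reactance X = X_L − X_C = 487 Ω
Z = 550 + j487 Ω
|Z| = √(550² + 487²) = 735 Ω
∠Z = arctan(487/550) = 41.5°
I = V/|Z| = 4.63 mA
P = VI cos φ = 3.4 × 0.00463 × cos(41.5°) = 11.8 mW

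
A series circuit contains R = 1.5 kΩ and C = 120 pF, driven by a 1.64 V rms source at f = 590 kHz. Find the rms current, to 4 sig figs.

ω = 2πf = 3.707e+06 rad/s
X_C = 1/(ωC) = 2248 Ω
Z = 1500 − j2248 Ω
|Z| = √(1500² + 2248²) = 2702 Ω
I = V/|Z| = 1.64/2702 = 606.9 μA

606.9 μA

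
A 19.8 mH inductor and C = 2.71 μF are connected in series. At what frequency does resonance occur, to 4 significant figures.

687.1 Hz

ω₀ = 1/√(LC) = 1/√(0.0198 × 2.71e-06) = 4317 rad/s
f₀ = ω₀/(2π) = 687.1 Hz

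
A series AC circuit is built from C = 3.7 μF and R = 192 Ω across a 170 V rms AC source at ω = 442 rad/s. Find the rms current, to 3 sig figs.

X_C = 1/(ωC) = 611 Ω
Z = 192 − j611 Ω
|Z| = √(192² + 611²) = 641 Ω
I = V/|Z| = 170/641 = 265 mA

265 mA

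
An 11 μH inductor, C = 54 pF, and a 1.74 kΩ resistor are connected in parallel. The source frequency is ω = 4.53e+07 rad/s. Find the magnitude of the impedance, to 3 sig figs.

X_L = ωL = 498 Ω
X_C = 1/(ωC) = 409 Ω
Parallel: admittances add. Y = 1/R + 1/(jωL) + jωC
Y = (0.000575 + j0.000439) S
|Y| = 0.000723 S → |Z| = 1/|Y| = 1380 Ω, ∠Z = −∠Y = -37.4°

1380 Ω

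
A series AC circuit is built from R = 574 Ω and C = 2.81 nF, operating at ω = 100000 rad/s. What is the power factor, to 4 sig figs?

X_C = 1/(ωC) = 3559 Ω
Z = 574.0 − j3559 Ω
|Z| = √(574.0² + 3559²) = 3605 Ω
∠Z = arctan(-3559/574.0) = -80.84°
cos φ = cos(-80.84°) = 0.1592

0.1592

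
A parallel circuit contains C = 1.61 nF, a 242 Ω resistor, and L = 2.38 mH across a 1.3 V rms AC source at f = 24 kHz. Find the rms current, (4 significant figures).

ω = 2πf = 150800 rad/s
X_L = ωL = 358.9 Ω
X_C = 1/(ωC) = 4119 Ω
Parallel: admittances add. Y = 1/R + 1/(jωL) + jωC
Y = (0.004132 − j0.002544) S
|Y| = 0.004852 S → |Z| = 1/|Y| = 206.1 Ω, ∠Z = −∠Y = 31.61°
I = V/|Z| = 1.3/206.1 = 6.308 mA

6.308 mA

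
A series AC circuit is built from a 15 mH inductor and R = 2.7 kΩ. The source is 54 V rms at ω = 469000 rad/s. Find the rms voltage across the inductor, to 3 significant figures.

X_L = ωL = 7040 Ω
Z = 2700 + j7040 Ω
|Z| = √(2700² + 7040²) = 7540 Ω
I = V/|Z| = 7.17 mA
V_L = I·|Z_L| = 0.00717 × 7040 = 50.4 V

50.4 V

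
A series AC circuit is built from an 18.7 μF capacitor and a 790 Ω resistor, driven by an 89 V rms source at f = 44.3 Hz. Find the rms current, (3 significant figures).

ω = 2πf = 278.3 rad/s
X_C = 1/(ωC) = 192 Ω
Z = 790 − j192 Ω
|Z| = √(790² + 192²) = 813 Ω
I = V/|Z| = 89/813 = 109 mA

109 mA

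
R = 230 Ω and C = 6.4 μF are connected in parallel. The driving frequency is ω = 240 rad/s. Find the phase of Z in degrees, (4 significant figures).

X_C = 1/(ωC) = 651.0 Ω
Parallel: admittances add. Y = 1/R + jωC
Y = (0.004348 + j0.001536) S
|Y| = 0.004611 S → |Z| = 1/|Y| = 216.9 Ω, ∠Z = −∠Y = -19.46°

-19.46°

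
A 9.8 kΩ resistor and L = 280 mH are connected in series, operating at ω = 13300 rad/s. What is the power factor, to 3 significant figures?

X_L = ωL = 3720 Ω
Z = 9800 + j3720 Ω
|Z| = √(9800² + 3720²) = 10500 Ω
∠Z = arctan(3720/9800) = 20.8°
cos φ = cos(20.8°) = 0.935

0.935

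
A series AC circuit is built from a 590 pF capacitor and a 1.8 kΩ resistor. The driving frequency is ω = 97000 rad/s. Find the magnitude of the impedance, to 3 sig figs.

X_C = 1/(ωC) = 17500 Ω
Z = 1800 − j17500 Ω
|Z| = √(1800² + 17500²) = 17600 Ω

17600 Ω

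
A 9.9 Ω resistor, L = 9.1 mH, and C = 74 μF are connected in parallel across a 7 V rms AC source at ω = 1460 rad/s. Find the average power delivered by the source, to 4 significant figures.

X_L = ωL = 13.29 Ω
X_C = 1/(ωC) = 9.256 Ω
Parallel: admittances add. Y = 1/R + 1/(jωL) + jωC
Y = (0.1010 + j0.03277) S
|Y| = 0.1062 S → |Z| = 1/|Y| = 9.417 Ω, ∠Z = −∠Y = -17.98°
I = V/|Z| = 743.4 mA
P = VI cos φ = 7 × 0.7434 × cos(-17.98°) = 4.949 W

4.949 W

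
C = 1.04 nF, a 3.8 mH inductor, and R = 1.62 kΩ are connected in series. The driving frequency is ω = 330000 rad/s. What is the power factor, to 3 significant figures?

X_L = ωL = 1250 Ω
X_C = 1/(ωC) = 2910 Ω
Net reactance X = X_L − X_C = -1660 Ω
Z = 1620 − j1660 Ω
|Z| = √(1620² + 1660²) = 2320 Ω
∠Z = arctan(-1660/1620) = -45.7°
cos φ = cos(-45.7°) = 0.698

0.698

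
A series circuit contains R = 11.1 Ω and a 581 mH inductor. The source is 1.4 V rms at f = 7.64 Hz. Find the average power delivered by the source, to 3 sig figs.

ω = 2πf = 48.00 rad/s
X_L = ωL = 27.9 Ω
Z = 11.1 + j27.9 Ω
|Z| = √(11.1² + 27.9²) = 30.0 Ω
∠Z = arctan(27.9/11.1) = 68.3°
I = V/|Z| = 46.6 mA
P = VI cos φ = 1.4 × 0.0466 × cos(68.3°) = 24.1 mW

24.1 mW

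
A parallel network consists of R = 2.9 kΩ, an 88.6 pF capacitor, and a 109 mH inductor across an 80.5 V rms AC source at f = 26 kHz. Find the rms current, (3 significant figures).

28.0 mA

ω = 2πf = 163400 rad/s
X_L = ωL = 17800 Ω
X_C = 1/(ωC) = 69100 Ω
Parallel: admittances add. Y = 1/R + 1/(jωL) + jωC
Y = (0.000345 − j4.17e-05) S
|Y| = 0.000347 S → |Z| = 1/|Y| = 2880 Ω, ∠Z = −∠Y = 6.89°
I = V/|Z| = 80.5/2880 = 28.0 mA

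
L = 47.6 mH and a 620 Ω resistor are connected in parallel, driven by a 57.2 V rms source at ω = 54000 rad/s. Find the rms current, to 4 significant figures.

X_L = ωL = 2570 Ω
Parallel: admittances add. Y = 1/R + 1/(jωL)
Y = (0.001613 − j0.0003890) S
|Y| = 0.001659 S → |Z| = 1/|Y| = 602.7 Ω, ∠Z = −∠Y = 13.56°
I = V/|Z| = 57.2/602.7 = 94.90 mA

94.90 mA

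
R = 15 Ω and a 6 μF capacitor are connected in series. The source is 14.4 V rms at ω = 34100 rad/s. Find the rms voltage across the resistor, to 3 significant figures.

X_C = 1/(ωC) = 4.89 Ω
Z = 15.0 − j4.89 Ω
|Z| = √(15.0² + 4.89²) = 15.8 Ω
I = V/|Z| = 913 mA
V_R = I·|Z_R| = 0.913 × 15.0 = 13.7 V

13.7 V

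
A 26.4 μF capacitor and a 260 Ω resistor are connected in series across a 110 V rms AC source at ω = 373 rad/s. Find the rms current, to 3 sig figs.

X_C = 1/(ωC) = 102 Ω
Z = 260 − j102 Ω
|Z| = √(260² + 102²) = 279 Ω
I = V/|Z| = 110/279 = 394 mA

394 mA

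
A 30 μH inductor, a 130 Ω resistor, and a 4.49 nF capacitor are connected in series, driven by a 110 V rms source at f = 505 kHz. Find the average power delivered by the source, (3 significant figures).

ω = 2πf = 3.173e+06 rad/s
X_L = ωL = 95.2 Ω
X_C = 1/(ωC) = 70.2 Ω
Net reactance X = X_L − X_C = 25.0 Ω
Z = 130 + j25.0 Ω
|Z| = √(130² + 25.0²) = 132 Ω
∠Z = arctan(25.0/130) = 10.9°
I = V/|Z| = 831 mA
P = VI cos φ = 110 × 0.831 × cos(10.9°) = 89.8 W

89.8 W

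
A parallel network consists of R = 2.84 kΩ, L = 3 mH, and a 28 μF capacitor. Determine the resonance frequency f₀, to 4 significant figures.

549.1 Hz

ω₀ = 1/√(LC) = 1/√(0.003 × 2.8e-05) = 3450 rad/s
f₀ = ω₀/(2π) = 549.1 Hz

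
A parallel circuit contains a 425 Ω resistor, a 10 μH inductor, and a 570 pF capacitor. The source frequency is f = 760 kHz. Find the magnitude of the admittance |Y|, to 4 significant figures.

ω = 2πf = 4.775e+06 rad/s
X_L = ωL = 47.75 Ω
X_C = 1/(ωC) = 367.4 Ω
Parallel: admittances add. Y = 1/R + 1/(jωL) + jωC
Y = (0.002353 − j0.01822) S
|Y| = 0.01837 S → |Z| = 1/|Y| = 54.43 Ω, ∠Z = −∠Y = 82.64°

18.37 mS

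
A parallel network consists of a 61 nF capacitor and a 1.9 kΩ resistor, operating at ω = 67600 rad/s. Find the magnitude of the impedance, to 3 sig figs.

X_C = 1/(ωC) = 243 Ω
Parallel: admittances add. Y = 1/R + jωC
Y = (0.000526 + j0.00412) S
|Y| = 0.00416 S → |Z| = 1/|Y| = 241 Ω, ∠Z = −∠Y = -82.7°

241 Ω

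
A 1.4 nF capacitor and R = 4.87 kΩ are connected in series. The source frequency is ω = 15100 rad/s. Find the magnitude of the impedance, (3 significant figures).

47600 Ω

X_C = 1/(ωC) = 47300 Ω
Z = 4870 − j47300 Ω
|Z| = √(4870² + 47300²) = 47600 Ω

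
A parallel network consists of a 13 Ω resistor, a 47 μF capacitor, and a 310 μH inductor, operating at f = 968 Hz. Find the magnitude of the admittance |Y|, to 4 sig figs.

ω = 2πf = 6082 rad/s
X_L = ωL = 1.885 Ω
X_C = 1/(ωC) = 3.498 Ω
Parallel: admittances add. Y = 1/R + 1/(jωL) + jωC
Y = (0.07692 − j0.2445) S
|Y| = 0.2563 S → |Z| = 1/|Y| = 3.901 Ω, ∠Z = −∠Y = 72.54°

256.3 mS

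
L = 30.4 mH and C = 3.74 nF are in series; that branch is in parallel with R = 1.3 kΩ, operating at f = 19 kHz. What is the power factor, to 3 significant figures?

ω = 2πf = 119400 rad/s
X_L = ωL = 3630 Ω
X_C = 1/(ωC) = 2240 Ω
Branch 1: Z₁ = R = 1300 Ω
Branch 2 (series LC): Z₂ = j(X_L − X_C) = j1390 Ω
Parallel: Z = Z₁Z₂/(Z₁+Z₂), |Z| = 949 Ω, ∠Z = 43.1°
cos φ = cos(43.1°) = 0.730

0.730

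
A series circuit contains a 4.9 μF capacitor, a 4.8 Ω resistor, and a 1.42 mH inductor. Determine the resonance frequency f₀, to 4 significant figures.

1.908 kHz

ω₀ = 1/√(LC) = 1/√(0.00142 × 4.9e-06) = 11990 rad/s
f₀ = ω₀/(2π) = 1.908 kHz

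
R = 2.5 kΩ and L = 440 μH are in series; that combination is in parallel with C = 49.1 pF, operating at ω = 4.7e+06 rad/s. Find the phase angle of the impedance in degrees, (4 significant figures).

X_L = ωL = 2068 Ω
X_C = 1/(ωC) = 4333 Ω
Branch 1 (R+jX_L): Z₁ = 2500 + j2068 Ω, |Z₁| = 3244 Ω
Branch 2 (−jX_C): Z₂ = −j4333 Ω
Parallel: Z = Z₁Z₂/(Z₁+Z₂), |Z| = 4167 Ω, ∠Z = -8.222°

-8.222°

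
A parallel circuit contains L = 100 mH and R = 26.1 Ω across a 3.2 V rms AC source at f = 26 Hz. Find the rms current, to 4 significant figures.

ω = 2πf = 163.4 rad/s
X_L = ωL = 16.34 Ω
Parallel: admittances add. Y = 1/R + 1/(jωL)
Y = (0.03831 − j0.06121) S
|Y| = 0.07222 S → |Z| = 1/|Y| = 13.85 Ω, ∠Z = −∠Y = 57.96°
I = V/|Z| = 3.2/13.85 = 231.1 mA

231.1 mA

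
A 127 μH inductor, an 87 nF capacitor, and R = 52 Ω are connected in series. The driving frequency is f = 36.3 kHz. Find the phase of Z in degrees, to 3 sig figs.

-22.4°

ω = 2πf = 228100 rad/s
X_L = ωL = 29.0 Ω
X_C = 1/(ωC) = 50.4 Ω
Net reactance X = X_L − X_C = -21.4 Ω
Z = 52.0 − j21.4 Ω
|Z| = √(52.0² + 21.4²) = 56.2 Ω
∠Z = arctan(-21.4/52.0) = -22.4°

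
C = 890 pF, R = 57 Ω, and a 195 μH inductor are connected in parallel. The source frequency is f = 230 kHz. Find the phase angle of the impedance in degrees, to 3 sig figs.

ω = 2πf = 1.445e+06 rad/s
X_L = ωL = 282 Ω
X_C = 1/(ωC) = 778 Ω
Parallel: admittances add. Y = 1/R + 1/(jωL) + jωC
Y = (0.0175 − j0.00226) S
|Y| = 0.0177 S → |Z| = 1/|Y| = 56.5 Ω, ∠Z = −∠Y = 7.35°

7.35°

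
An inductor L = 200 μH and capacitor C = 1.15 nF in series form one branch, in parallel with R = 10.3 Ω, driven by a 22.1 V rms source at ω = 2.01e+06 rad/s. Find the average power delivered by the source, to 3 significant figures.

47.4 W

X_L = ωL = 402 Ω
X_C = 1/(ωC) = 433 Ω
Branch 1: Z₁ = R = 10.3 Ω
Branch 2 (series LC): Z₂ = j(X_L − X_C) = −j30.6 Ω
Parallel: Z = Z₁Z₂/(Z₁+Z₂), |Z| = 9.76 Ω, ∠Z = -18.6°
I = V/|Z| = 2.26 A
P = VI cos φ = 22.1 × 2.26 × cos(-18.6°) = 47.4 W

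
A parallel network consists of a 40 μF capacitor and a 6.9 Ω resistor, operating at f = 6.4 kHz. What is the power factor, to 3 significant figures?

0.0897

ω = 2πf = 40210 rad/s
X_C = 1/(ωC) = 0.622 Ω
Parallel: admittances add. Y = 1/R + jωC
Y = (0.145 + j1.61) S
|Y| = 1.62 S → |Z| = 1/|Y| = 0.619 Ω, ∠Z = −∠Y = -84.9°
cos φ = cos(-84.9°) = 0.0897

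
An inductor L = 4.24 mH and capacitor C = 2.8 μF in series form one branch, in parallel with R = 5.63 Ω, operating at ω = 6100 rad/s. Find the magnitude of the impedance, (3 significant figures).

X_L = ωL = 25.9 Ω
X_C = 1/(ωC) = 58.5 Ω
Branch 1: Z₁ = R = 5.63 Ω
Branch 2 (series LC): Z₂ = j(X_L − X_C) = −j32.7 Ω
Parallel: Z = Z₁Z₂/(Z₁+Z₂), |Z| = 5.55 Ω, ∠Z = -9.77°

5.55 Ω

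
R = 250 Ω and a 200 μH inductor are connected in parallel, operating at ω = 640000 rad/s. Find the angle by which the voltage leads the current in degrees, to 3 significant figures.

X_L = ωL = 128 Ω
Parallel: admittances add. Y = 1/R + 1/(jωL)
Y = (0.00400 − j0.00781) S
|Y| = 0.00878 S → |Z| = 1/|Y| = 114 Ω, ∠Z = −∠Y = 62.9°

62.9°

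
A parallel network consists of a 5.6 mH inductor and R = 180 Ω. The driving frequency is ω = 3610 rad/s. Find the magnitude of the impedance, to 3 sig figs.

X_L = ωL = 20.2 Ω
Parallel: admittances add. Y = 1/R + 1/(jωL)
Y = (0.00556 − j0.0495) S
|Y| = 0.0498 S → |Z| = 1/|Y| = 20.1 Ω, ∠Z = −∠Y = 83.6°

20.1 Ω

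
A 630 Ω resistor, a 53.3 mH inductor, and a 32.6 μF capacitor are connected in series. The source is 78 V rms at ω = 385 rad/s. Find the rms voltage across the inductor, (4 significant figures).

2.530 V

X_L = ωL = 20.52 Ω
X_C = 1/(ωC) = 79.67 Ω
Net reactance X = X_L − X_C = -59.15 Ω
Z = 630.0 − j59.15 Ω
|Z| = √(630.0² + 59.15²) = 632.8 Ω
I = V/|Z| = 123.3 mA
V_L = I·|Z_L| = 0.1233 × 20.52 = 2.530 V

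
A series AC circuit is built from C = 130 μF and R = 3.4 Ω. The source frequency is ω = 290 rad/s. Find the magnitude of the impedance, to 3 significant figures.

26.7 Ω

X_C = 1/(ωC) = 26.5 Ω
Z = 3.40 − j26.5 Ω
|Z| = √(3.40² + 26.5²) = 26.7 Ω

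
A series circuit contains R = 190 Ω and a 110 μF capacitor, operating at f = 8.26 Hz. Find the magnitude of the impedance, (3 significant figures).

ω = 2πf = 51.90 rad/s
X_C = 1/(ωC) = 175 Ω
Z = 190 − j175 Ω
|Z| = √(190² + 175²) = 258 Ω

258 Ω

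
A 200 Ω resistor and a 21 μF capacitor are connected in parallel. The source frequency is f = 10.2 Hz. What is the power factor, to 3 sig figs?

ω = 2πf = 64.09 rad/s
X_C = 1/(ωC) = 743 Ω
Parallel: admittances add. Y = 1/R + jωC
Y = (0.00500 + j0.00135) S
|Y| = 0.00518 S → |Z| = 1/|Y| = 193 Ω, ∠Z = −∠Y = -15.1°
cos φ = cos(-15.1°) = 0.966

0.966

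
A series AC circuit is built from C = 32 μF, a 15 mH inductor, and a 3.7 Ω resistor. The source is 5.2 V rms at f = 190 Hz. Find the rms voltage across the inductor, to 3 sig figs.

10.3 V

ω = 2πf = 1194 rad/s
X_L = ωL = 17.9 Ω
X_C = 1/(ωC) = 26.2 Ω
Net reactance X = X_L − X_C = -8.27 Ω
Z = 3.70 − j8.27 Ω
|Z| = √(3.70² + 8.27²) = 9.06 Ω
I = V/|Z| = 574 mA
V_L = I·|Z_L| = 0.574 × 17.9 = 10.3 V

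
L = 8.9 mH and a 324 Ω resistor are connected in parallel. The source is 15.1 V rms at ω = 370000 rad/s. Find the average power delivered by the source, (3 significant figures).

704 mW

X_L = ωL = 3290 Ω
Parallel: admittances add. Y = 1/R + 1/(jωL)
Y = (0.00309 − j0.000304) S
|Y| = 0.00310 S → |Z| = 1/|Y| = 322 Ω, ∠Z = −∠Y = 5.62°
I = V/|Z| = 46.8 mA
P = VI cos φ = 15.1 × 0.0468 × cos(5.62°) = 704 mW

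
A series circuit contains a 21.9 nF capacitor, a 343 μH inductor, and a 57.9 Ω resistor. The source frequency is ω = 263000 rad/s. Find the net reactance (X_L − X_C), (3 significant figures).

-83.4 Ω

X_L = ωL = 90.2 Ω
X_C = 1/(ωC) = 174 Ω
X = 90.2 − 174 = -83.4 Ω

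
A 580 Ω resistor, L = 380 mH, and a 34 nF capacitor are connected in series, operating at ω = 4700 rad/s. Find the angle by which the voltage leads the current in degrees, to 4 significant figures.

X_L = ωL = 1786 Ω
X_C = 1/(ωC) = 6258 Ω
Net reactance X = X_L − X_C = -4472 Ω
Z = 580.0 − j4472 Ω
|Z| = √(580.0² + 4472²) = 4509 Ω
∠Z = arctan(-4472/580.0) = -82.61°

-82.61°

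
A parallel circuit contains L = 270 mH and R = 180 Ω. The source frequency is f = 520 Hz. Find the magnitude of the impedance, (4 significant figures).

ω = 2πf = 3267 rad/s
X_L = ωL = 882.2 Ω
Parallel: admittances add. Y = 1/R + 1/(jωL)
Y = (0.005556 − j0.001134) S
|Y| = 0.005670 S → |Z| = 1/|Y| = 176.4 Ω, ∠Z = −∠Y = 11.53°

176.4 Ω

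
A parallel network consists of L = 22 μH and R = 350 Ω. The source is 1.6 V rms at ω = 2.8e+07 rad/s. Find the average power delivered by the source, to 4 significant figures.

X_L = ωL = 616.0 Ω
Parallel: admittances add. Y = 1/R + 1/(jωL)
Y = (0.002857 − j0.001623) S
|Y| = 0.003286 S → |Z| = 1/|Y| = 304.3 Ω, ∠Z = −∠Y = 29.60°
I = V/|Z| = 5.258 mA
P = VI cos φ = 1.6 × 0.005258 × cos(29.60°) = 7.314 mW

7.314 mW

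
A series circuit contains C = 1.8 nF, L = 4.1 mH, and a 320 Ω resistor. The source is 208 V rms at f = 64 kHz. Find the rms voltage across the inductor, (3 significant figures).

ω = 2πf = 402100 rad/s
X_L = ωL = 1650 Ω
X_C = 1/(ωC) = 1380 Ω
Net reactance X = X_L − X_C = 267 Ω
Z = 320 + j267 Ω
|Z| = √(320² + 267²) = 417 Ω
I = V/|Z| = 499 mA
V_L = I·|Z_L| = 0.499 × 1650 = 823 V

823 V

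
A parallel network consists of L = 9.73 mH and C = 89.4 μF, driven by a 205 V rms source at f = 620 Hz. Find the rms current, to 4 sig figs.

65.99 A

ω = 2πf = 3896 rad/s
X_L = ωL = 37.90 Ω
X_C = 1/(ωC) = 2.871 Ω
Parallel: admittances add. Y = 1/(jωL) + jωC
Y = (0 + j0.3219) S
|Y| = 0.3219 S → |Z| = 1/|Y| = 3.107 Ω, ∠Z = −∠Y = -90.00°
I = V/|Z| = 205/3.107 = 65.99 A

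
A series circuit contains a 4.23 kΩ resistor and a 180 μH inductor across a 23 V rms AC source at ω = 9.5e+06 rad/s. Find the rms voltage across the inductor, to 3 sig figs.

X_L = ωL = 1710 Ω
Z = 4230 + j1710 Ω
|Z| = √(4230² + 1710²) = 4560 Ω
I = V/|Z| = 5.04 mA
V_L = I·|Z_L| = 0.00504 × 1710 = 8.62 V

8.62 V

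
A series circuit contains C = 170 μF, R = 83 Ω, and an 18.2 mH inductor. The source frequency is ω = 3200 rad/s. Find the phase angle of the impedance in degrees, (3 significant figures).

34.2°

X_L = ωL = 58.2 Ω
X_C = 1/(ωC) = 1.84 Ω
Net reactance X = X_L − X_C = 56.4 Ω
Z = 83.0 + j56.4 Ω
|Z| = √(83.0² + 56.4²) = 100 Ω
∠Z = arctan(56.4/83.0) = 34.2°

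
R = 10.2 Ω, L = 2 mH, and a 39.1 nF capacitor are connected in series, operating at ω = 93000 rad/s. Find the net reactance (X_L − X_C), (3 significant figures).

X_L = ωL = 186 Ω
X_C = 1/(ωC) = 275 Ω
X = 186 − 275 = -89.0 Ω

-89.0 Ω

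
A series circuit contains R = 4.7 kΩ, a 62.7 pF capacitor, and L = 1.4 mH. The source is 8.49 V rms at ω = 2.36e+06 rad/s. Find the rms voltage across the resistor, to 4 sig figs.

X_L = ωL = 3304 Ω
X_C = 1/(ωC) = 6758 Ω
Net reactance X = X_L − X_C = -3454 Ω
Z = 4700 − j3454 Ω
|Z| = √(4700² + 3454²) = 5833 Ω
I = V/|Z| = 1.456 mA
V_R = I·|Z_R| = 0.001456 × 4700 = 6.841 V

6.841 V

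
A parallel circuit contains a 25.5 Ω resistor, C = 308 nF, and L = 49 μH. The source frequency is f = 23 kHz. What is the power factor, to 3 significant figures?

ω = 2πf = 144500 rad/s
X_L = ωL = 7.08 Ω
X_C = 1/(ωC) = 22.5 Ω
Parallel: admittances add. Y = 1/R + 1/(jωL) + jωC
Y = (0.0392 − j0.0967) S
|Y| = 0.104 S → |Z| = 1/|Y| = 9.58 Ω, ∠Z = −∠Y = 67.9°
cos φ = cos(67.9°) = 0.376

0.376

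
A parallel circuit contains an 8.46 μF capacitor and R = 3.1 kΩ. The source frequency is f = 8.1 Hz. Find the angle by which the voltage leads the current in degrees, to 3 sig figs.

ω = 2πf = 50.89 rad/s
X_C = 1/(ωC) = 2320 Ω
Parallel: admittances add. Y = 1/R + jωC
Y = (0.000323 + j0.000431) S
|Y| = 0.000538 S → |Z| = 1/|Y| = 1860 Ω, ∠Z = −∠Y = -53.2°

-53.2°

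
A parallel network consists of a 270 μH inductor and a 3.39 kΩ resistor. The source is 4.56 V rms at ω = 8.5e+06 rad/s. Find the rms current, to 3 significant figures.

2.40 mA

X_L = ωL = 2300 Ω
Parallel: admittances add. Y = 1/R + 1/(jωL)
Y = (0.000295 − j0.000436) S
|Y| = 0.000526 S → |Z| = 1/|Y| = 1900 Ω, ∠Z = −∠Y = 55.9°
I = V/|Z| = 4.56/1900 = 2.40 mA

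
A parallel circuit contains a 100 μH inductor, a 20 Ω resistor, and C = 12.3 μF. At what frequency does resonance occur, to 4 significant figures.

ω₀ = 1/√(LC) = 1/√(0.0001 × 1.23e-05) = 28510 rad/s
f₀ = ω₀/(2π) = 4.538 kHz

4.538 kHz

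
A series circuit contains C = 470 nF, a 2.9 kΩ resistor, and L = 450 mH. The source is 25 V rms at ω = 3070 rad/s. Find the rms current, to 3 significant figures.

8.39 mA

X_L = ωL = 1380 Ω
X_C = 1/(ωC) = 693 Ω
Net reactance X = X_L − X_C = 688 Ω
Z = 2900 + j688 Ω
|Z| = √(2900² + 688²) = 2980 Ω
I = V/|Z| = 25/2980 = 8.39 mA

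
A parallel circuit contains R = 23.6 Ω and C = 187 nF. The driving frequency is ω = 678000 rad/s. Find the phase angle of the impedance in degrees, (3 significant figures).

-71.5°

X_C = 1/(ωC) = 7.89 Ω
Parallel: admittances add. Y = 1/R + jωC
Y = (0.0424 + j0.127) S
|Y| = 0.134 S → |Z| = 1/|Y| = 7.48 Ω, ∠Z = −∠Y = -71.5°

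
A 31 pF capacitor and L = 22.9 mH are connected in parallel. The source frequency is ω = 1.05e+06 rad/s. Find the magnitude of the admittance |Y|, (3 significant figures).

X_L = ωL = 24000 Ω
X_C = 1/(ωC) = 30700 Ω
Parallel: admittances add. Y = 1/(jωL) + jωC
Y = (0 − j9.04e-06) S
|Y| = 9.04e-06 S → |Z| = 1/|Y| = 111000 Ω, ∠Z = −∠Y = 90.0°

9.04 μS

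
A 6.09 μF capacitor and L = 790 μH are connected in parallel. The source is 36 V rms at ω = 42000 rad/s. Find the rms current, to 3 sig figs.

8.12 A

X_L = ωL = 33.2 Ω
X_C = 1/(ωC) = 3.91 Ω
Parallel: admittances add. Y = 1/(jωL) + jωC
Y = (0 + j0.226) S
|Y| = 0.226 S → |Z| = 1/|Y| = 4.43 Ω, ∠Z = −∠Y = -90.0°
I = V/|Z| = 36/4.43 = 8.12 A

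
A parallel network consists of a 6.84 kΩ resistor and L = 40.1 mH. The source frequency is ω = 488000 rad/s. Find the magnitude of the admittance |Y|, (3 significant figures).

X_L = ωL = 19600 Ω
Parallel: admittances add. Y = 1/R + 1/(jωL)
Y = (0.000146 − j5.11e-05) S
|Y| = 0.000155 S → |Z| = 1/|Y| = 6460 Ω, ∠Z = −∠Y = 19.3°

155 μS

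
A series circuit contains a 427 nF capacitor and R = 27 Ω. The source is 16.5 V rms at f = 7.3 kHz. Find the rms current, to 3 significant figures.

ω = 2πf = 45870 rad/s
X_C = 1/(ωC) = 51.1 Ω
Z = 27.0 − j51.1 Ω
|Z| = √(27.0² + 51.1²) = 57.8 Ω
I = V/|Z| = 16.5/57.8 = 286 mA

286 mA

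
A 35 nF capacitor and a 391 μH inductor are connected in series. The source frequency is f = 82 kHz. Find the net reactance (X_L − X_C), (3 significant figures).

ω = 2πf = 515200 rad/s
X_L = ωL = 201 Ω
X_C = 1/(ωC) = 55.5 Ω
X = 201 − 55.5 = 146 Ω

146 Ω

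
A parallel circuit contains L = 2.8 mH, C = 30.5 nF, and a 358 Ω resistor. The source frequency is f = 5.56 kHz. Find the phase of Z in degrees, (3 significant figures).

ω = 2πf = 34930 rad/s
X_L = ωL = 97.8 Ω
X_C = 1/(ωC) = 939 Ω
Parallel: admittances add. Y = 1/R + 1/(jωL) + jωC
Y = (0.00279 − j0.00916) S
|Y| = 0.00957 S → |Z| = 1/|Y| = 104 Ω, ∠Z = −∠Y = 73.0°

73.0°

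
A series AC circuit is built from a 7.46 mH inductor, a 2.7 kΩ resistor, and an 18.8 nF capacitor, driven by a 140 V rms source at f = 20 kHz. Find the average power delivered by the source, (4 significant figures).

7.005 W

ω = 2πf = 125700 rad/s
X_L = ωL = 937.5 Ω
X_C = 1/(ωC) = 423.3 Ω
Net reactance X = X_L − X_C = 514.2 Ω
Z = 2700 + j514.2 Ω
|Z| = √(2700² + 514.2²) = 2749 Ω
∠Z = arctan(514.2/2700) = 10.78°
I = V/|Z| = 50.94 mA
P = VI cos φ = 140 × 0.05094 × cos(10.78°) = 7.005 W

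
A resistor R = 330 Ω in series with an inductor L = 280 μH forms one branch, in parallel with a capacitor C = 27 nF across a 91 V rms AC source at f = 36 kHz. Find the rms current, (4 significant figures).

570.5 mA

ω = 2πf = 226200 rad/s
X_L = ωL = 63.33 Ω
X_C = 1/(ωC) = 163.7 Ω
Branch 1 (R+jX_L): Z₁ = 330.0 + j63.33 Ω, |Z₁| = 336.0 Ω
Branch 2 (−jX_C): Z₂ = −j163.7 Ω
Parallel: Z = Z₁Z₂/(Z₁+Z₂), |Z| = 159.5 Ω, ∠Z = -62.21°
I = V/|Z| = 91/159.5 = 570.5 mA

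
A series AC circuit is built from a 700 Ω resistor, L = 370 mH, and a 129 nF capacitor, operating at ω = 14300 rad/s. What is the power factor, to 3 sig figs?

0.146

X_L = ωL = 5290 Ω
X_C = 1/(ωC) = 542 Ω
Net reactance X = X_L − X_C = 4750 Ω
Z = 700 + j4750 Ω
|Z| = √(700² + 4750²) = 4800 Ω
∠Z = arctan(4750/700) = 81.6°
cos φ = cos(81.6°) = 0.146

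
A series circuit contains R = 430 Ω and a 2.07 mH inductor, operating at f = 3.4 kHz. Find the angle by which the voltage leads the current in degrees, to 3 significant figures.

ω = 2πf = 21360 rad/s
X_L = ωL = 44.2 Ω
Z = 430 + j44.2 Ω
|Z| = √(430² + 44.2²) = 432 Ω
∠Z = arctan(44.2/430) = 5.87°

5.87°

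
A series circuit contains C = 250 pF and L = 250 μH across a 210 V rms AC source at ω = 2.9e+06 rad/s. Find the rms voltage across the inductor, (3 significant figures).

233 V

X_L = ωL = 725 Ω
X_C = 1/(ωC) = 1380 Ω
Net reactance X = X_L − X_C = -654 Ω
Z = − j654 Ω
|Z| = √(0² + 654²) = 654 Ω
I = V/|Z| = 321 mA
V_L = I·|Z_L| = 0.321 × 725 = 233 V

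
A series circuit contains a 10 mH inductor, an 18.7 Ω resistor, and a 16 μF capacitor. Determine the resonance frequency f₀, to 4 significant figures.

397.9 Hz

ω₀ = 1/√(LC) = 1/√(0.01 × 1.6e-05) = 2500 rad/s
f₀ = ω₀/(2π) = 397.9 Hz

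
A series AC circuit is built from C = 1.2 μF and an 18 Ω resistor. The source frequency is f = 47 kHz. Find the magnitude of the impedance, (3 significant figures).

18.2 Ω

ω = 2πf = 295300 rad/s
X_C = 1/(ωC) = 2.82 Ω
Z = 18.0 − j2.82 Ω
|Z| = √(18.0² + 2.82²) = 18.2 Ω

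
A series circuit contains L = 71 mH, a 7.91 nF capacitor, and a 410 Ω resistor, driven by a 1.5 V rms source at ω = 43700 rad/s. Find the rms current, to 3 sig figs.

3.26 mA

X_L = ωL = 3100 Ω
X_C = 1/(ωC) = 2890 Ω
Net reactance X = X_L − X_C = 210 Ω
Z = 410 + j210 Ω
|Z| = √(410² + 210²) = 461 Ω
I = V/|Z| = 1.5/461 = 3.26 mA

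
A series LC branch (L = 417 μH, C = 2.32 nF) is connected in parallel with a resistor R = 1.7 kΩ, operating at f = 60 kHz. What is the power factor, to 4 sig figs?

ω = 2πf = 377000 rad/s
X_L = ωL = 157.2 Ω
X_C = 1/(ωC) = 1143 Ω
Branch 1: Z₁ = R = 1700 Ω
Branch 2 (series LC): Z₂ = j(X_L − X_C) = −j986.1 Ω
Parallel: Z = Z₁Z₂/(Z₁+Z₂), |Z| = 853.0 Ω, ∠Z = -59.88°
cos φ = cos(-59.88°) = 0.5018

0.5018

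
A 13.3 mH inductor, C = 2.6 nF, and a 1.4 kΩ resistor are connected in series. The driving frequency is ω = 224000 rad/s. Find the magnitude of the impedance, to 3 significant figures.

X_L = ωL = 2980 Ω
X_C = 1/(ωC) = 1720 Ω
Net reactance X = X_L − X_C = 1260 Ω
Z = 1400 + j1260 Ω
|Z| = √(1400² + 1260²) = 1880 Ω

1880 Ω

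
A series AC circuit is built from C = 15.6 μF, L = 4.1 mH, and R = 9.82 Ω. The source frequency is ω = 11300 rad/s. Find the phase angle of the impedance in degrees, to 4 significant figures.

76.42°

X_L = ωL = 46.33 Ω
X_C = 1/(ωC) = 5.673 Ω
Net reactance X = X_L − X_C = 40.66 Ω
Z = 9.820 + j40.66 Ω
|Z| = √(9.820² + 40.66²) = 41.83 Ω
∠Z = arctan(40.66/9.820) = 76.42°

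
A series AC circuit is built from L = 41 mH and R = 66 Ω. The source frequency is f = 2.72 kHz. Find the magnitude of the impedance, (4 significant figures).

703.8 Ω

ω = 2πf = 17090 rad/s
X_L = ωL = 700.7 Ω
Z = 66.00 + j700.7 Ω
|Z| = √(66.00² + 700.7²) = 703.8 Ω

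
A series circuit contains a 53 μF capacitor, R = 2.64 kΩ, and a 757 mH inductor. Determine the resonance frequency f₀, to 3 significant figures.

25.1 Hz

ω₀ = 1/√(LC) = 1/√(0.757 × 5.3e-05) = 157.9 rad/s
f₀ = ω₀/(2π) = 25.1 Hz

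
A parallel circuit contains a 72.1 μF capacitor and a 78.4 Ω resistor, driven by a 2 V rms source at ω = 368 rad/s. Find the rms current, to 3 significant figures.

X_C = 1/(ωC) = 37.7 Ω
Parallel: admittances add. Y = 1/R + jωC
Y = (0.0128 + j0.0265) S
|Y| = 0.0294 S → |Z| = 1/|Y| = 34.0 Ω, ∠Z = −∠Y = -64.3°
I = V/|Z| = 2/34.0 = 58.9 mA

58.9 mA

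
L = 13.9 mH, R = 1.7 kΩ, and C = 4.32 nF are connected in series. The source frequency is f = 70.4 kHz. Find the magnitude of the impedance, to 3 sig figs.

ω = 2πf = 442300 rad/s
X_L = ωL = 6150 Ω
X_C = 1/(ωC) = 523 Ω
Net reactance X = X_L − X_C = 5630 Ω
Z = 1700 + j5630 Ω
|Z| = √(1700² + 5630²) = 5880 Ω

5880 Ω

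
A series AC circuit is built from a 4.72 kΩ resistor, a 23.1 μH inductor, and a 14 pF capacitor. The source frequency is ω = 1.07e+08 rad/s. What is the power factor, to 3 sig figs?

X_L = ωL = 2470 Ω
X_C = 1/(ωC) = 668 Ω
Net reactance X = X_L − X_C = 1800 Ω
Z = 4720 + j1800 Ω
|Z| = √(4720² + 1800²) = 5050 Ω
∠Z = arctan(1800/4720) = 20.9°
cos φ = cos(20.9°) = 0.934

0.934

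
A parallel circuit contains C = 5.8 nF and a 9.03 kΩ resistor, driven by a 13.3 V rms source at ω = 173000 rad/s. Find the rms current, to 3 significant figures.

13.4 mA

X_C = 1/(ωC) = 997 Ω
Parallel: admittances add. Y = 1/R + jωC
Y = (0.000111 + j0.00100) S
|Y| = 0.00101 S → |Z| = 1/|Y| = 991 Ω, ∠Z = −∠Y = -83.7°
I = V/|Z| = 13.3/991 = 13.4 mA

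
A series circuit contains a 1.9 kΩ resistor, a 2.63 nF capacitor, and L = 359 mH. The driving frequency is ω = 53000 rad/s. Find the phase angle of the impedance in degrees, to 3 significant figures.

80.9°

X_L = ωL = 19000 Ω
X_C = 1/(ωC) = 7170 Ω
Net reactance X = X_L − X_C = 11900 Ω
Z = 1900 + j11900 Ω
|Z| = √(1900² + 11900²) = 12000 Ω
∠Z = arctan(11900/1900) = 80.9°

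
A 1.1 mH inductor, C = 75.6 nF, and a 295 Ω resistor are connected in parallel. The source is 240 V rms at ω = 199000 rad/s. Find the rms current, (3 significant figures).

2.64 A

X_L = ωL = 219 Ω
X_C = 1/(ωC) = 66.5 Ω
Parallel: admittances add. Y = 1/R + 1/(jωL) + jωC
Y = (0.00339 + j0.0105) S
|Y| = 0.0110 S → |Z| = 1/|Y| = 90.8 Ω, ∠Z = −∠Y = -72.1°
I = V/|Z| = 240/90.8 = 2.64 A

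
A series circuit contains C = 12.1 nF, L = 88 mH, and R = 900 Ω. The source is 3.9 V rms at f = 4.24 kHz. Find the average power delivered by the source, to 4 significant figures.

9.889 mW

ω = 2πf = 26640 rad/s
X_L = ωL = 2344 Ω
X_C = 1/(ωC) = 3102 Ω
Net reactance X = X_L − X_C = -757.8 Ω
Z = 900.0 − j757.8 Ω
|Z| = √(900.0² + 757.8²) = 1177 Ω
∠Z = arctan(-757.8/900.0) = -40.10°
I = V/|Z| = 3.315 mA
P = VI cos φ = 3.9 × 0.003315 × cos(-40.10°) = 9.889 mW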